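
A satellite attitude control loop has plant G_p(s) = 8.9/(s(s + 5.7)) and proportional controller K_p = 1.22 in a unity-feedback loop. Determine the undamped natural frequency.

The closed-loop denominator is s(s+5.7) + 1.22·8.9 = s² + 5.7s + 10.86.
Matching s² + 2ζω_n s + ω_n²: ω_n = √10.86 = 3.295 rad/s and 2ζω_n = 5.7, so ζ = 5.7/(2·3.295) = 0.865.

ω_n = 3.3 rad/s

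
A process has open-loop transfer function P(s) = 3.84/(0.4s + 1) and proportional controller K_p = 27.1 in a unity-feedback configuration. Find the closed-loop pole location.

s = -262.7

Closed loop: T(s) = K_p·P/(1+K_p·P) = 104.1/(0.4s + 1 + 104.1), with pole at s = −(1 + 104.1)/0.4 = −262.7.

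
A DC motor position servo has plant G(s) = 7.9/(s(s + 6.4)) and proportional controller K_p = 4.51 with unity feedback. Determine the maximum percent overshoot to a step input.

Closed-loop characteristic equation: s² + 6.4s + 35.63 = 0, so ω_n = 5.969 rad/s and ζ = 6.4/(2·5.969) = 0.5361.
%OS = 100·exp(−πζ/√(1−ζ²)) = 100·exp(−π·0.5361/√0.7126) = 13.6%.

13.6%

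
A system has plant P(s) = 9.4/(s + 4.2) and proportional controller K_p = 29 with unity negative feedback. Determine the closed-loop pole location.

Closed-loop transfer function: T(s) = K_p·P(s)/(1 + K_p·P(s)) = 272.6/(s + 4.2 + 272.6) = 272.6/(s + 276.8).
The closed-loop pole is at s = −276.8.

s = -276.8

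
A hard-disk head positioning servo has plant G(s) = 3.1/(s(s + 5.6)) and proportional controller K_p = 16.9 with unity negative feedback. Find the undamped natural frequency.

ω_n = 7.24 rad/s

1 + K_p·G(s) = 0 gives s² + 5.6s + 52.39 = 0.
Matching s² + 2ζω_n s + ω_n²: ω_n = √52.39 = 7.238 rad/s and 2ζω_n = 5.6, so ζ = 5.6/(2·7.238) = 0.387.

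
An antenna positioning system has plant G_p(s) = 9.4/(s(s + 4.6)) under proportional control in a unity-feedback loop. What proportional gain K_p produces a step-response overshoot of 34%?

K_p = 5.34

From %OS = 100·exp(−πζ/√(1−ζ²)) = 34%, ζ = −ln(0.34)/√(π²+ln²(0.34)) = 0.3248.
Characteristic equation s² + 4.6s + 9.4K_p = 0 gives ζ = 4.6/(2√(9.4K_p)).
Setting ζ = 0.3248: √(9.4K_p) = 4.6/(2·0.3248) = 7.082, so K_p = 50.15/9.4 = 5.34.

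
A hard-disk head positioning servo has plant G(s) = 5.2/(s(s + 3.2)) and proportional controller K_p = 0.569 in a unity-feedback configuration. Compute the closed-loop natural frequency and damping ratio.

ω_n = 1.72 rad/s, ζ = 0.93

With unity feedback the closed-loop characteristic equation is s² + 3.2s + 0.569·5.2 = s² + 3.2s + 2.959 = 0.
So ω_n² = 2.959 ⇒ ω_n = 1.72 rad/s, and ζ = 3.2/(2ω_n) = 0.93.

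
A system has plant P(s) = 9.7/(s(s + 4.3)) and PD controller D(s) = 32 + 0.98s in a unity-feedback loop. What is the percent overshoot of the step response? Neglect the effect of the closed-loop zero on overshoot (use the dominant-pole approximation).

26.2%

Forward path: (32 + 0.98s)·9.7/(s(s+4.3)). The closed-loop characteristic equation is s² + (4.3 + 9.7·0.98)s + 9.7·32 = 0.
That is s² + 13.81s + 310.4 = 0, so ω_n = 17.62 rad/s and ζ = 13.81/(2·17.62) = 0.3918.
%OS = 100·exp(−πζ/√(1−ζ²)) = 26.2%.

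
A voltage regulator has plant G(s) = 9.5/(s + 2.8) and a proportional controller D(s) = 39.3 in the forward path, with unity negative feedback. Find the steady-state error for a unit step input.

0.00744

The loop is type 0. Static position error constant K_pos = D(0)·G(0) = 39.3·3.393 = 133.3.
Steady-state error to a unit step: e_ss = 1/(1+K_pos) = 1/134.3 = 0.00744.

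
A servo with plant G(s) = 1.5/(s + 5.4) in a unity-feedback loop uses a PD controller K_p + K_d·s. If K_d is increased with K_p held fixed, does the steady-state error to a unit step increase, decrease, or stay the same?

unchanged

At s = 0 the derivative term contributes nothing: C(0) = K_p regardless of K_d, so K_pos = K_p·G(0) and e_ss are unchanged.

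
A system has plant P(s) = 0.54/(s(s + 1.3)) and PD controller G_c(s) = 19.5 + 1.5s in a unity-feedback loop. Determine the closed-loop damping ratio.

Forward path: (19.5 + 1.5s)·0.54/(s(s+1.3)). The closed-loop characteristic equation is s² + (1.3 + 0.54·1.5)s + 0.54·19.5 = 0.
That is s² + 2.11s + 10.53 = 0, so ω_n = 3.245 rad/s and ζ = 2.11/(2·3.245) = 0.3251.

ζ = 0.325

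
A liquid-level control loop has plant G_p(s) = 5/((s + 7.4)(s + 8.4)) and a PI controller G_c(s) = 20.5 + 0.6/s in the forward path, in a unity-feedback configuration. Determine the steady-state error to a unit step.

The open loop G_c(s)G_p(s) has a pole at the origin (type 1), so the static position error constant is infinite and e_ss = 1/(1+∞) = 0.

0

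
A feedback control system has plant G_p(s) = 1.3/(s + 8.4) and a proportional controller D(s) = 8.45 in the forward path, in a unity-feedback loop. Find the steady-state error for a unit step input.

The loop is type 0. Static position error constant K_pos = D(0)·G_p(0) = 8.45·0.1548 = 1.308.
Steady-state error to a unit step: e_ss = 1/(1+K_pos) = 1/2.308 = 0.433.

0.433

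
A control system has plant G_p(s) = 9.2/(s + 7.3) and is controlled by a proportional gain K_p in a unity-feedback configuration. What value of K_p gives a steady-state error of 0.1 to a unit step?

K_p = 7.14

Steady-state error for a unit step on this type-0 loop is 1/(1 + K_p·G_p(0)).
G_p(0) = 1.26. Require 1/(1 + K_p·1.26) = 0.1, so 1 + 1.26·K_p = 10.
K_p = (10 − 1)/1.26 = 7.14.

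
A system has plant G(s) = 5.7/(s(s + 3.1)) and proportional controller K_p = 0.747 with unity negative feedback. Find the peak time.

Closed-loop characteristic equation: s² + 3.1s + 4.258 = 0, so ω_n = 2.063 rad/s and ζ = 3.1/(2·2.063) = 0.7512.
Damped frequency ω_d = ω_n√(1−ζ²) = 1.362 rad/s, so peak time T_p = π/ω_d = 2.31 s.

T_p = 2.31 s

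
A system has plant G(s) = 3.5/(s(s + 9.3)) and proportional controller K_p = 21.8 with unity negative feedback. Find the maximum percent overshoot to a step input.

From 1 + K_pG(s) = 0: s² + 9.3s + 76.3 = 0 ⇒ ω_n = 8.735, ζ = 0.5323.
%OS = 100·exp(−πζ/√(1−ζ²)) = 100·exp(−π·0.5323/√0.7166) = 13.9%.

13.9%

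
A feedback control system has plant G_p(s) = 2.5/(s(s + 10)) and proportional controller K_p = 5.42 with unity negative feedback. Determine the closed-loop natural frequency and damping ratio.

1 + K_p·G_p(s) = 0 gives s² + 10s + 13.55 = 0.
Matching s² + 2ζω_n s + ω_n²: ω_n = √13.55 = 3.681 rad/s and 2ζω_n = 10, so ζ = 10/(2·3.681) = 1.36.

ω_n = 3.68 rad/s, ζ = 1.36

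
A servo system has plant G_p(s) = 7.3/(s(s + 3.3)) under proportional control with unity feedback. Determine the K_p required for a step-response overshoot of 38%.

K_p = 4.3

From %OS = 100·exp(−πζ/√(1−ζ²)) = 38%, ζ = −ln(0.38)/√(π²+ln²(0.38)) = 0.2943.
Characteristic equation s² + 3.3s + 7.3K_p = 0 gives ζ = 3.3/(2√(7.3K_p)).
Setting ζ = 0.2943: √(7.3K_p) = 3.3/(2·0.2943) = 5.606, so K_p = 31.42/7.3 = 4.3.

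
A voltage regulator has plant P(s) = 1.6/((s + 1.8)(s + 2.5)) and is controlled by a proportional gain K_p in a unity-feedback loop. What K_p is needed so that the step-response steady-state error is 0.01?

K_p = 278

Steady-state error for a unit step on this type-0 loop is 1/(1 + K_p·P(0)).
P(0) = 0.3556. Require 1/(1 + K_p·0.3556) = 0.01, so 1 + 0.3556·K_p = 100.
K_p = (100 − 1)/0.3556 = 278.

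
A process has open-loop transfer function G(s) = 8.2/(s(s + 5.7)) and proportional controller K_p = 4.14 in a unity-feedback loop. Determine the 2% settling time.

From 1 + K_pG(s) = 0: s² + 5.7s + 33.95 = 0 ⇒ ω_n = 5.826, ζ = 0.4891.
2% settling time T_s ≈ 4/(ζω_n) = 4/2.85 = 1.4 s.

T_s ≈ 1.4 s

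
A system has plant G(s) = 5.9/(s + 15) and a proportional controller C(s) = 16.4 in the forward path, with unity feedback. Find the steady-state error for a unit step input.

0.134

The loop is type 0. Static position error constant K_pos = C(0)·G(0) = 16.4·0.3933 = 6.451.
Steady-state error to a unit step: e_ss = 1/(1+K_pos) = 1/7.451 = 0.134.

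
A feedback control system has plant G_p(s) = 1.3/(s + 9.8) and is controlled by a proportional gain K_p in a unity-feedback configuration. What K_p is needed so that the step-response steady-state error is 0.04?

K_p = 181

For a type-0 loop with proportional control, e_ss = 1/(1 + K_p·G_p(0)).
G_p(0) = 0.1327. Require 1/(1 + K_p·0.1327) = 0.04, so 1 + 0.1327·K_p = 25.
K_p = (25 − 1)/0.1327 = 181.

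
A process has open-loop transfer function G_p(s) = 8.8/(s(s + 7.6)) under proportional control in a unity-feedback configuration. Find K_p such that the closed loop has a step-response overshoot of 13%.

K_p = 5.53

From %OS = 100·exp(−πζ/√(1−ζ²)) = 13%, ζ = −ln(0.13)/√(π²+ln²(0.13)) = 0.5446.
Characteristic equation s² + 7.6s + 8.8K_p = 0 gives ζ = 7.6/(2√(8.8K_p)).
Setting ζ = 0.5446: √(8.8K_p) = 7.6/(2·0.5446) = 6.977, so K_p = 48.68/8.8 = 5.53.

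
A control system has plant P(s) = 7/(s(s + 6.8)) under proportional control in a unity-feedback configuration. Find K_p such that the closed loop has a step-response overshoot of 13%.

K_p = 5.57

From %OS = 100·exp(−πζ/√(1−ζ²)) = 13%, ζ = −ln(0.13)/√(π²+ln²(0.13)) = 0.5446.
Characteristic equation s² + 6.8s + 7K_p = 0 gives ζ = 6.8/(2√(7K_p)).
Setting ζ = 0.5446: √(7K_p) = 6.8/(2·0.5446) = 6.243, so K_p = 38.97/7 = 5.57.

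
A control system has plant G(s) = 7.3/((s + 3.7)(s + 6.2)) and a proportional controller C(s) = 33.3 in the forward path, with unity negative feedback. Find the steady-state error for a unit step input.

The loop is type 0. Static position error constant K_pos = C(0)·G(0) = 33.3·0.3182 = 10.6.
Steady-state error to a unit step: e_ss = 1/(1+K_pos) = 1/11.6 = 0.0862.

0.0862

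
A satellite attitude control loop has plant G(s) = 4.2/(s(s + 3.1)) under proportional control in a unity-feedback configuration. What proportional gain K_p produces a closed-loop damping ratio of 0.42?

K_p = 3.24

Closed-loop characteristic equation: s² + 3.1s + K_p·4.2 = 0.
So ω_n = √(4.2K_p) and 2ζω_n = 3.1, giving ζ = 3.1/(2√(4.2K_p)).
Setting ζ = 0.42: √(4.2K_p) = 3.1/(2·0.42) = 3.69, so K_p = 13.62/4.2 = 3.24.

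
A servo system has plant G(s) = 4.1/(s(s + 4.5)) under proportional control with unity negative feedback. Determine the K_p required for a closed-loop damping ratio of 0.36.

K_p = 9.53

Closed-loop characteristic equation: s² + 4.5s + K_p·4.1 = 0.
So ω_n = √(4.1K_p) and 2ζω_n = 4.5, giving ζ = 4.5/(2√(4.1K_p)).
Setting ζ = 0.36: √(4.1K_p) = 4.5/(2·0.36) = 6.25, so K_p = 39.06/4.1 = 9.53.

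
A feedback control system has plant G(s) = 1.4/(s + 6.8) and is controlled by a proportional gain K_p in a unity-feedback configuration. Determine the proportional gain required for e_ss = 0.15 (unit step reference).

K_p = 27.5

The loop is type 0, so e_ss(step) = 1/(1 + K_pos) with K_pos = K_p·G(0).
G(0) = 0.2059. Require 1/(1 + K_p·0.2059) = 0.15, so 1 + 0.2059·K_p = 6.667.
K_p = (6.667 − 1)/0.2059 = 27.5.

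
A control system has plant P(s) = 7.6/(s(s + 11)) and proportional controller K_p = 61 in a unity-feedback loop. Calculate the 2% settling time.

The closed-loop denominator s² + 11s + 463.6 gives ω_n = √463.6 = 21.53 and ζ = 11/(2ω_n) = 0.2554.
2% settling time T_s ≈ 4/(ζω_n) = 4/5.5 = 0.727 s.

T_s ≈ 0.727 s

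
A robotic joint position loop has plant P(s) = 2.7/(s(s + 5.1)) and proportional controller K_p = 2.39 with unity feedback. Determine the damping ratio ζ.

The closed-loop denominator is s(s+5.1) + 2.39·2.7 = s² + 5.1s + 6.453.
So ω_n² = 6.453 ⇒ ω_n = 2.54 rad/s, and ζ = 5.1/(2ω_n) = 1.

ζ = 1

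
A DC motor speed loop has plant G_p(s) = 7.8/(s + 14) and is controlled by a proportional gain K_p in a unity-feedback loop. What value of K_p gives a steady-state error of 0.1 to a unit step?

Steady-state error for a unit step on this type-0 loop is 1/(1 + K_p·G_p(0)).
G_p(0) = 0.5571. Require 1/(1 + K_p·0.5571) = 0.1, so 1 + 0.5571·K_p = 10.
K_p = (10 − 1)/0.5571 = 16.2.

K_p = 16.2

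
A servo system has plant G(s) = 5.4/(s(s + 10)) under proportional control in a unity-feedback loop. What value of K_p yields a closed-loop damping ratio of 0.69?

Closed-loop characteristic equation: s² + 10s + K_p·5.4 = 0.
So ω_n = √(5.4K_p) and 2ζω_n = 10, giving ζ = 10/(2√(5.4K_p)).
Setting ζ = 0.69: √(5.4K_p) = 10/(2·0.69) = 7.246, so K_p = 52.51/5.4 = 9.72.

K_p = 9.72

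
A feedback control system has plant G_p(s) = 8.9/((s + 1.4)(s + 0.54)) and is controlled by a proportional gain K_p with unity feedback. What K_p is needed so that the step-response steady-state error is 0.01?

For a type-0 loop with proportional control, e_ss = 1/(1 + K_p·G_p(0)).
G_p(0) = 11.77. Require 1/(1 + K_p·11.77) = 0.01, so 1 + 11.77·K_p = 100.
K_p = (100 − 1)/11.77 = 8.41.

K_p = 8.41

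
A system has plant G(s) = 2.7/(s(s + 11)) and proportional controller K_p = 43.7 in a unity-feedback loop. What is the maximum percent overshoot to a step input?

15.8%

From 1 + K_pG(s) = 0: s² + 11s + 118 = 0 ⇒ ω_n = 10.86, ζ = 0.5063.
%OS = 100·exp(−πζ/√(1−ζ²)) = 100·exp(−π·0.5063/√0.7436) = 15.8%.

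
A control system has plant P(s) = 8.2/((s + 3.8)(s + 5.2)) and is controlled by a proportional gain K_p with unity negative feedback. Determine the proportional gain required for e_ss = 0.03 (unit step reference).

For a type-0 loop with proportional control, e_ss = 1/(1 + K_p·P(0)).
P(0) = 0.415. Require 1/(1 + K_p·0.415) = 0.03, so 1 + 0.415·K_p = 33.33.
K_p = (33.33 − 1)/0.415 = 77.9.

K_p = 77.9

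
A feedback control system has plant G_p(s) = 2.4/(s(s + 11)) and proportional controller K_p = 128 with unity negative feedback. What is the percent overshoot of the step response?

From 1 + K_pG_p(s) = 0: s² + 11s + 307.2 = 0 ⇒ ω_n = 17.53, ζ = 0.3138.
%OS = 100·exp(−πζ/√(1−ζ²)) = 100·exp(−π·0.3138/√0.9015) = 35.4%.

35.4%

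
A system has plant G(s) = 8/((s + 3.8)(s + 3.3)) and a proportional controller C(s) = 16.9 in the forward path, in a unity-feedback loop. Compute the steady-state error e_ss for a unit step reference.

0.0849

The loop is type 0. Static position error constant K_pos = C(0)·G(0) = 16.9·0.638 = 10.78.
Steady-state error to a unit step: e_ss = 1/(1+K_pos) = 1/11.78 = 0.0849.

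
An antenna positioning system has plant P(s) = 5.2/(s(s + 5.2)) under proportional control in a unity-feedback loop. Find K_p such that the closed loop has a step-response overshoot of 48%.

K_p = 25.1

From %OS = 100·exp(−πζ/√(1−ζ²)) = 48%, ζ = −ln(0.48)/√(π²+ln²(0.48)) = 0.2275.
Characteristic equation s² + 5.2s + 5.2K_p = 0 gives ζ = 5.2/(2√(5.2K_p)).
Setting ζ = 0.2275: √(5.2K_p) = 5.2/(2·0.2275) = 11.43, so K_p = 130.6/5.2 = 25.1.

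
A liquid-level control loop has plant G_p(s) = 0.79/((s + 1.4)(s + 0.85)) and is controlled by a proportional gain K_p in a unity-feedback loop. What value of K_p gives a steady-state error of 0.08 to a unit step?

K_p = 17.3

The loop is type 0, so e_ss(step) = 1/(1 + K_pos) with K_pos = K_p·G_p(0).
G_p(0) = 0.6639. Require 1/(1 + K_p·0.6639) = 0.08, so 1 + 0.6639·K_p = 12.5.
K_p = (12.5 − 1)/0.6639 = 17.3.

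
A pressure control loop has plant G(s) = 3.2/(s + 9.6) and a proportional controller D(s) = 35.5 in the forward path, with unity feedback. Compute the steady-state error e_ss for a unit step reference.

0.0779

The loop is type 0. Static position error constant K_pos = D(0)·G(0) = 35.5·0.3333 = 11.83.
Steady-state error to a unit step: e_ss = 1/(1+K_pos) = 1/12.83 = 0.0779.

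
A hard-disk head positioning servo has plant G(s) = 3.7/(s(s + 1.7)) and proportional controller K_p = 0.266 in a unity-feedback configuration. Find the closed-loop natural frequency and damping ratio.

ω_n = 0.992 rad/s, ζ = 0.857

With unity feedback the closed-loop characteristic equation is s² + 1.7s + 0.266·3.7 = s² + 1.7s + 0.9842 = 0.
Matching s² + 2ζω_n s + ω_n²: ω_n = √0.9842 = 0.9921 rad/s and 2ζω_n = 1.7, so ζ = 1.7/(2·0.9921) = 0.857.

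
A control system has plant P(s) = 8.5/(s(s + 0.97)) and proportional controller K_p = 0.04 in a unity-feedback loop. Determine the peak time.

T_p = 9.71 s

Closed-loop characteristic equation: s² + 0.97s + 0.34 = 0, so ω_n = 0.5831 rad/s and ζ = 0.97/(2·0.5831) = 0.8318.
Damped frequency ω_d = ω_n√(1−ζ²) = 0.3237 rad/s, so peak time T_p = π/ω_d = 9.71 s.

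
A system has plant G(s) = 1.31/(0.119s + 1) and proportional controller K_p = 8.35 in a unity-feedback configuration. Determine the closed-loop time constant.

Closed loop: T(s) = K_p·G/(1+K_p·G) = 10.94/(0.119s + 1 + 10.94), with pole at s = −(1 + 10.94)/0.119 = −100.3.
Closed-loop time constant τ = 1/100.3 = 0.00997 s.

τ = 0.00997 s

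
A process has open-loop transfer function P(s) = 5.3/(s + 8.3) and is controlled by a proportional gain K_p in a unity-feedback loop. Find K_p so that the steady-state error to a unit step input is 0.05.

K_p = 29.8

Steady-state error for a unit step on this type-0 loop is 1/(1 + K_p·P(0)).
P(0) = 0.6386. Require 1/(1 + K_p·0.6386) = 0.05, so 1 + 0.6386·K_p = 20.
K_p = (20 − 1)/0.6386 = 29.8.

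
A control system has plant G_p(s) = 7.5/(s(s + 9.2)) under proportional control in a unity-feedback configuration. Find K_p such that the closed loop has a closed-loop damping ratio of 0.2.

Closed-loop characteristic equation: s² + 9.2s + K_p·7.5 = 0.
So ω_n = √(7.5K_p) and 2ζω_n = 9.2, giving ζ = 9.2/(2√(7.5K_p)).
Setting ζ = 0.2: √(7.5K_p) = 9.2/(2·0.2) = 23, so K_p = 529/7.5 = 70.5.

K_p = 70.5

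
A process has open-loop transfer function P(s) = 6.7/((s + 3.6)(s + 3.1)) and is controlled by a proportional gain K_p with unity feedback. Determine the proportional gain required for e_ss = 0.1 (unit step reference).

K_p = 15

Steady-state error for a unit step on this type-0 loop is 1/(1 + K_p·P(0)).
P(0) = 0.6004. Require 1/(1 + K_p·0.6004) = 0.1, so 1 + 0.6004·K_p = 10.
K_p = (10 − 1)/0.6004 = 15.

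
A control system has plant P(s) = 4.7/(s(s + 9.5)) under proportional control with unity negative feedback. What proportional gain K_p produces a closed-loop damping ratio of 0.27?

K_p = 65.9

Closed-loop characteristic equation: s² + 9.5s + K_p·4.7 = 0.
So ω_n = √(4.7K_p) and 2ζω_n = 9.5, giving ζ = 9.5/(2√(4.7K_p)).
Setting ζ = 0.27: √(4.7K_p) = 9.5/(2·0.27) = 17.59, so K_p = 309.5/4.7 = 65.9.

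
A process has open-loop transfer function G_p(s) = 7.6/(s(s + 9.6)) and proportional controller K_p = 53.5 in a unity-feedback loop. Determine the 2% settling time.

From 1 + K_pG_p(s) = 0: s² + 9.6s + 406.6 = 0 ⇒ ω_n = 20.16, ζ = 0.238.
2% settling time T_s ≈ 4/(ζω_n) = 4/4.8 = 0.833 s.

T_s ≈ 0.833 s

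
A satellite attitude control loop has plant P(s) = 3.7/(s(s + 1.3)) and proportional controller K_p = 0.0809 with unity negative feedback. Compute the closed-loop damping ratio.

With unity feedback the closed-loop characteristic equation is s² + 1.3s + 0.0809·3.7 = s² + 1.3s + 0.2993 = 0.
So ω_n² = 0.2993 ⇒ ω_n = 0.5471 rad/s, and ζ = 1.3/(2ω_n) = 1.19.

ζ = 1.19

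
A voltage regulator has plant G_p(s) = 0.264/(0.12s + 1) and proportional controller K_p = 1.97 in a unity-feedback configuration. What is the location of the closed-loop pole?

Closed loop: T(s) = K_p·G_p/(1+K_p·G_p) = 0.5201/(0.12s + 1 + 0.5201), with pole at s = −(1 + 0.5201)/0.12 = −12.67.

s = -12.67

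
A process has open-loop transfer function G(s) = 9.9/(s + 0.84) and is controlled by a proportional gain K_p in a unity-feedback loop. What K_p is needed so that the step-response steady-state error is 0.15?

Steady-state error for a unit step on this type-0 loop is 1/(1 + K_p·G(0)).
G(0) = 11.79. Require 1/(1 + K_p·11.79) = 0.15, so 1 + 11.79·K_p = 6.667.
K_p = (6.667 − 1)/11.79 = 0.481.

K_p = 0.481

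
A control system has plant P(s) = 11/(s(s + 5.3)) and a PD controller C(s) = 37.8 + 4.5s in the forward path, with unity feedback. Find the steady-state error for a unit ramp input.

0.0127

The loop has one pole at the origin (type 1). Velocity error constant K_v = lim_{s→0} s·C(s)P(s) = 37.8·11/5.3 = 78.45.
Steady-state error to a unit ramp: e_ss = 1/K_v = 0.0127.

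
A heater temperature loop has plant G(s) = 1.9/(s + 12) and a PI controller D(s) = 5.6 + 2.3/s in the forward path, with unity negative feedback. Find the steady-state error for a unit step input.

0

The open loop D(s)G(s) has a pole at the origin (type 1), so the static position error constant is infinite and e_ss = 1/(1+∞) = 0.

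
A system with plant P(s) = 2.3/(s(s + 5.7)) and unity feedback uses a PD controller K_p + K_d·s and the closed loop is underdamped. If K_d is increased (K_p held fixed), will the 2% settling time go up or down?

decrease

Characteristic equation s² + (5.7 + 2.3K_d)s + 2.3K_p = 0: raising K_d increases ζω_n = (5.7+2.3K_d)/2 while the loop stays underdamped, so T_s ≈ 4/(ζω_n) decreases.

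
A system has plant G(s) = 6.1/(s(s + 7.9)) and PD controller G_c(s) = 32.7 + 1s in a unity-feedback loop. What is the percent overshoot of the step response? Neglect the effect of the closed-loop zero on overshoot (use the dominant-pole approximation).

Forward path: (32.7 + 1s)·6.1/(s(s+7.9)). The closed-loop characteristic equation is s² + (7.9 + 6.1·1)s + 6.1·32.7 = 0.
That is s² + 14s + 199.5 = 0, so ω_n = 14.12 rad/s and ζ = 14/(2·14.12) = 0.4956.
%OS = 100·exp(−πζ/√(1−ζ²)) = 16.6%.

16.6%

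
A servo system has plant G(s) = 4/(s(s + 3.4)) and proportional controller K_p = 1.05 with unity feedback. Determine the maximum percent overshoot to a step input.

From 1 + K_pG(s) = 0: s² + 3.4s + 4.2 = 0 ⇒ ω_n = 2.049, ζ = 0.8295.
%OS = 100·exp(−πζ/√(1−ζ²)) = 100·exp(−π·0.8295/√0.3119) = 0.941%.

0.941%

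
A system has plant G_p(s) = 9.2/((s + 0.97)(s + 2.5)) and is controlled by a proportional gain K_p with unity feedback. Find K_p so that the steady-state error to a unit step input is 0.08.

Steady-state error for a unit step on this type-0 loop is 1/(1 + K_p·G_p(0)).
G_p(0) = 3.794. Require 1/(1 + K_p·3.794) = 0.08, so 1 + 3.794·K_p = 12.5.
K_p = (12.5 − 1)/3.794 = 3.03.

K_p = 3.03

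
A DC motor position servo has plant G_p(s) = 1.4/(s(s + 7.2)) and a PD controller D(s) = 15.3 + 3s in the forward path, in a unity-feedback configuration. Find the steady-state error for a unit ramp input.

The loop has one pole at the origin (type 1). Velocity error constant K_v = lim_{s→0} s·D(s)G_p(s) = 15.3·1.4/7.2 = 2.975.
Steady-state error to a unit ramp: e_ss = 1/K_v = 0.336.

0.336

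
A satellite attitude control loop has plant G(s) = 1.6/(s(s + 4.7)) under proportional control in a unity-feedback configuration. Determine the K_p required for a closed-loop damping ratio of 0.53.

Closed-loop characteristic equation: s² + 4.7s + K_p·1.6 = 0.
So ω_n = √(1.6K_p) and 2ζω_n = 4.7, giving ζ = 4.7/(2√(1.6K_p)).
Setting ζ = 0.53: √(1.6K_p) = 4.7/(2·0.53) = 4.434, so K_p = 19.66/1.6 = 12.3.

K_p = 12.3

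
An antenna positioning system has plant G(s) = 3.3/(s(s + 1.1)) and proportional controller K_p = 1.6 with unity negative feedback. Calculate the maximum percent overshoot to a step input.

The closed-loop denominator s² + 1.1s + 5.28 gives ω_n = √5.28 = 2.298 and ζ = 1.1/(2ω_n) = 0.2394.
%OS = 100·exp(−πζ/√(1−ζ²)) = 100·exp(−π·0.2394/√0.9427) = 46.1%.

46.1%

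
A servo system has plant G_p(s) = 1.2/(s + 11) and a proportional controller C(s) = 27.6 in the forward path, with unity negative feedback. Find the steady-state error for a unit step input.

The loop is type 0. Static position error constant K_pos = C(0)·G_p(0) = 27.6·0.1091 = 3.011.
Steady-state error to a unit step: e_ss = 1/(1+K_pos) = 1/4.011 = 0.249.

0.249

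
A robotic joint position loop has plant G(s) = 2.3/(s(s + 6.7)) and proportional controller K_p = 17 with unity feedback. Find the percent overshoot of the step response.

13.6%

Closed-loop characteristic equation: s² + 6.7s + 39.1 = 0, so ω_n = 6.253 rad/s and ζ = 6.7/(2·6.253) = 0.5357.
%OS = 100·exp(−πζ/√(1−ζ²)) = 100·exp(−π·0.5357/√0.713) = 13.6%.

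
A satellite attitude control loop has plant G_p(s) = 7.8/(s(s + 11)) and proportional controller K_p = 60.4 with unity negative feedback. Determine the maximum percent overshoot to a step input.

43.9%

From 1 + K_pG_p(s) = 0: s² + 11s + 471.1 = 0 ⇒ ω_n = 21.71, ζ = 0.2534.
%OS = 100·exp(−πζ/√(1−ζ²)) = 100·exp(−π·0.2534/√0.9358) = 43.9%.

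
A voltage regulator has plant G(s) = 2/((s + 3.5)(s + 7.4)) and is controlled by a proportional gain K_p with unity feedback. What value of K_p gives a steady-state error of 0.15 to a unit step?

The loop is type 0, so e_ss(step) = 1/(1 + K_pos) with K_pos = K_p·G(0).
G(0) = 0.07722. Require 1/(1 + K_p·0.07722) = 0.15, so 1 + 0.07722·K_p = 6.667.
K_p = (6.667 − 1)/0.07722 = 73.4.

K_p = 73.4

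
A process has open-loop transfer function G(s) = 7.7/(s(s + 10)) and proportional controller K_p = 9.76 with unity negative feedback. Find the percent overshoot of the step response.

Closed-loop characteristic equation: s² + 10s + 75.15 = 0, so ω_n = 8.669 rad/s and ζ = 10/(2·8.669) = 0.5768.
%OS = 100·exp(−πζ/√(1−ζ²)) = 100·exp(−π·0.5768/√0.6673) = 10.9%.

10.9%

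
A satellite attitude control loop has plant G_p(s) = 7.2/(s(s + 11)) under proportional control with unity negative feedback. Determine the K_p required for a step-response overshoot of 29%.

K_p = 31.3

From %OS = 100·exp(−πζ/√(1−ζ²)) = 29%, ζ = −ln(0.29)/√(π²+ln²(0.29)) = 0.3666.
Characteristic equation s² + 11s + 7.2K_p = 0 gives ζ = 11/(2√(7.2K_p)).
Setting ζ = 0.3666: √(7.2K_p) = 11/(2·0.3666) = 15, so K_p = 225.1/7.2 = 31.3.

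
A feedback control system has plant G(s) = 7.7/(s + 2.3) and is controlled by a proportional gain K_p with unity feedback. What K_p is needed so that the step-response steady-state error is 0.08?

K_p = 3.44

For a type-0 loop with proportional control, e_ss = 1/(1 + K_p·G(0)).
G(0) = 3.348. Require 1/(1 + K_p·3.348) = 0.08, so 1 + 3.348·K_p = 12.5.
K_p = (12.5 − 1)/3.348 = 3.44.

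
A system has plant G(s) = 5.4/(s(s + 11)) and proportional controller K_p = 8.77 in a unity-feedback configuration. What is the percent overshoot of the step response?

1.53%

Closed-loop characteristic equation: s² + 11s + 47.36 = 0, so ω_n = 6.882 rad/s and ζ = 11/(2·6.882) = 0.7992.
%OS = 100·exp(−πζ/√(1−ζ²)) = 100·exp(−π·0.7992/√0.3612) = 1.53%.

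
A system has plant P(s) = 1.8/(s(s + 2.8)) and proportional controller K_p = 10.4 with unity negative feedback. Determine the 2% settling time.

T_s ≈ 2.86 s

From 1 + K_pP(s) = 0: s² + 2.8s + 18.72 = 0 ⇒ ω_n = 4.327, ζ = 0.3236.
2% settling time T_s ≈ 4/(ζω_n) = 4/1.4 = 2.86 s.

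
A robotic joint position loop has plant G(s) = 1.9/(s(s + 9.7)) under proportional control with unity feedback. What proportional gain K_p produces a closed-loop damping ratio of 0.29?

Closed-loop characteristic equation: s² + 9.7s + K_p·1.9 = 0.
So ω_n = √(1.9K_p) and 2ζω_n = 9.7, giving ζ = 9.7/(2√(1.9K_p)).
Setting ζ = 0.29: √(1.9K_p) = 9.7/(2·0.29) = 16.72, so K_p = 279.7/1.9 = 147.

K_p = 147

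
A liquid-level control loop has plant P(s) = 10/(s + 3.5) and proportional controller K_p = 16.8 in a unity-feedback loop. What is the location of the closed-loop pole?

Closed-loop transfer function: T(s) = K_p·P(s)/(1 + K_p·P(s)) = 168/(s + 3.5 + 168) = 168/(s + 171.5).
The closed-loop pole is at s = −171.5.

s = -171.5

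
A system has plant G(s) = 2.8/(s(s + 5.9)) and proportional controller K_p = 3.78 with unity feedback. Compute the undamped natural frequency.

ω_n = 3.25 rad/s

1 + K_p·G(s) = 0 gives s² + 5.9s + 10.58 = 0.
Matching s² + 2ζω_n s + ω_n²: ω_n = √10.58 = 3.253 rad/s and 2ζω_n = 5.9, so ζ = 5.9/(2·3.253) = 0.907.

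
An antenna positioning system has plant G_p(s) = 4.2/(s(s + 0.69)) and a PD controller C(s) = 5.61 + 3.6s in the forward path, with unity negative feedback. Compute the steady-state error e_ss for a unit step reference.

0

The open loop C(s)G_p(s) has a pole at the origin (type 1), so the static position error constant is infinite and e_ss = 1/(1+∞) = 0.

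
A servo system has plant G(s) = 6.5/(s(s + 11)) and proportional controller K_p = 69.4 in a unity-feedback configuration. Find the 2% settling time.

T_s ≈ 0.727 s

Closed-loop characteristic equation: s² + 11s + 451.1 = 0, so ω_n = 21.24 rad/s and ζ = 11/(2·21.24) = 0.259.
2% settling time T_s ≈ 4/(ζω_n) = 4/5.5 = 0.727 s.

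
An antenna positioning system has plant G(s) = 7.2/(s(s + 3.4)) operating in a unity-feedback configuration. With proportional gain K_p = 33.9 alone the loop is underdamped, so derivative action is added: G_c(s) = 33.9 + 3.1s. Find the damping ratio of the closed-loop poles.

Forward path: (33.9 + 3.1s)·7.2/(s(s+3.4)). The closed-loop characteristic equation is s² + (3.4 + 7.2·3.1)s + 7.2·33.9 = 0.
That is s² + 25.72s + 244.1 = 0, so ω_n = 15.62 rad/s and ζ = 25.72/(2·15.62) = 0.8231.

ζ = 0.823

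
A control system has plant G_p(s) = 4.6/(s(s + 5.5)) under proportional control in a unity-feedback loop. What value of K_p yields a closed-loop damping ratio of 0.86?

K_p = 2.22

Closed-loop characteristic equation: s² + 5.5s + K_p·4.6 = 0.
So ω_n = √(4.6K_p) and 2ζω_n = 5.5, giving ζ = 5.5/(2√(4.6K_p)).
Setting ζ = 0.86: √(4.6K_p) = 5.5/(2·0.86) = 3.198, so K_p = 10.23/4.6 = 2.22.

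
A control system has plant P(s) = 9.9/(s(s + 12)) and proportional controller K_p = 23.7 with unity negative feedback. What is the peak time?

T_p = 0.223 s

Closed-loop characteristic equation: s² + 12s + 234.6 = 0, so ω_n = 15.32 rad/s and ζ = 12/(2·15.32) = 0.3917.
Damped frequency ω_d = ω_n√(1−ζ²) = 14.09 rad/s, so peak time T_p = π/ω_d = 0.223 s.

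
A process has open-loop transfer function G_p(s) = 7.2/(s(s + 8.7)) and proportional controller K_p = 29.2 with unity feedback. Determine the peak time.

T_p = 0.227 s

From 1 + K_pG_p(s) = 0: s² + 8.7s + 210.2 = 0 ⇒ ω_n = 14.5, ζ = 0.3.
Damped frequency ω_d = ω_n√(1−ζ²) = 13.83 rad/s, so peak time T_p = π/ω_d = 0.227 s.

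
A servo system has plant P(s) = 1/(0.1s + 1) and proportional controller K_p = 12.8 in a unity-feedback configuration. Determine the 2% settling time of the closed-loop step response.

T_s ≈ 0.029 s

Closed loop: T(s) = K_p·P/(1+K_p·P) = 12.8/(0.1s + 1 + 12.8), with pole at s = −(1 + 12.8)/0.1 = −138.
τ = 1/138 = 0.007246 s, so 2% settling time ≈ 4τ = 0.029 s.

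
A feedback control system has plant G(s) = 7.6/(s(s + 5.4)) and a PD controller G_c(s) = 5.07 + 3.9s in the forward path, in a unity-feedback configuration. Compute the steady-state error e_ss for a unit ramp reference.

0.14

The loop has one pole at the origin (type 1). Velocity error constant K_v = lim_{s→0} s·G_c(s)G(s) = 5.07·7.6/5.4 = 7.136.
Steady-state error to a unit ramp: e_ss = 1/K_v = 0.14.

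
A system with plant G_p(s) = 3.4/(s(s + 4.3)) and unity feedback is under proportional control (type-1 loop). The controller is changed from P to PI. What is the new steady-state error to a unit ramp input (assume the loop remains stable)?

The integrator raises the loop to type 2, so K_v → ∞ and e_ss to a ramp is zero.

0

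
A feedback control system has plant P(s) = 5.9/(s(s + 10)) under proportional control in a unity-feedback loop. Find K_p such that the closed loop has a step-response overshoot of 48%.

From %OS = 100·exp(−πζ/√(1−ζ²)) = 48%, ζ = −ln(0.48)/√(π²+ln²(0.48)) = 0.2275.
Characteristic equation s² + 10s + 5.9K_p = 0 gives ζ = 10/(2√(5.9K_p)).
Setting ζ = 0.2275: √(5.9K_p) = 10/(2·0.2275) = 21.98, so K_p = 483/5.9 = 81.9.

K_p = 81.9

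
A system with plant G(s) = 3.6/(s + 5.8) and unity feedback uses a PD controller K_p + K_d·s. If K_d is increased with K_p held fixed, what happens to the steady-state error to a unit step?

unchanged

K_d affects only the transient (the s-coefficient); the DC loop gain, and hence e_ss, depends only on K_p.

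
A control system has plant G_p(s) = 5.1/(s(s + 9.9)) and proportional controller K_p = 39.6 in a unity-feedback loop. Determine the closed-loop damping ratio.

With unity feedback the closed-loop characteristic equation is s² + 9.9s + 39.6·5.1 = s² + 9.9s + 202 = 0.
Matching s² + 2ζω_n s + ω_n²: ω_n = √202 = 14.21 rad/s and 2ζω_n = 9.9, so ζ = 9.9/(2·14.21) = 0.348.

ζ = 0.348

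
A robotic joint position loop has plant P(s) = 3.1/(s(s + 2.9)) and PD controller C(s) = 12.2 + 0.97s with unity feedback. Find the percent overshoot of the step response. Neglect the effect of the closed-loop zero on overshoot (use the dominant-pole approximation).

17.9%

Forward path: (12.2 + 0.97s)·3.1/(s(s+2.9)). The closed-loop characteristic equation is s² + (2.9 + 3.1·0.97)s + 3.1·12.2 = 0.
That is s² + 5.907s + 37.82 = 0, so ω_n = 6.15 rad/s and ζ = 5.907/(2·6.15) = 0.4803.
%OS = 100·exp(−πζ/√(1−ζ²)) = 17.9%.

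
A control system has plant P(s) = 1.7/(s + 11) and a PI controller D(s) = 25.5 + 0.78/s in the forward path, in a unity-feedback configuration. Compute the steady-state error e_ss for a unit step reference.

The open loop D(s)P(s) has a pole at the origin (type 1), so the static position error constant is infinite and e_ss = 1/(1+∞) = 0.

0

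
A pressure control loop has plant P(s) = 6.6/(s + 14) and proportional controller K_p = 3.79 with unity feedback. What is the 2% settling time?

Closed-loop transfer function: T(s) = K_p·P(s)/(1 + K_p·P(s)) = 25.01/(s + 14 + 25.01) = 25.01/(s + 39.01).
Time constant τ = 1/39.01 = 0.02563 s, so the 2% settling time is about 4τ = 0.103 s.

T_s ≈ 0.103 s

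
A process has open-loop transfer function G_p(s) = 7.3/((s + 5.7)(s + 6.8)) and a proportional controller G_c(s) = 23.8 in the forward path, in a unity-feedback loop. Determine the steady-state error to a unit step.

The loop is type 0. Static position error constant K_pos = G_c(0)·G_p(0) = 23.8·0.1883 = 4.482.
Steady-state error to a unit step: e_ss = 1/(1+K_pos) = 1/5.482 = 0.182.

0.182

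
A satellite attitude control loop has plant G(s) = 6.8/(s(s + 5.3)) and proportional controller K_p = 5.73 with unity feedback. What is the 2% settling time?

T_s ≈ 1.51 s

Closed-loop characteristic equation: s² + 5.3s + 38.96 = 0, so ω_n = 6.242 rad/s and ζ = 5.3/(2·6.242) = 0.4245.
2% settling time T_s ≈ 4/(ζω_n) = 4/2.65 = 1.51 s.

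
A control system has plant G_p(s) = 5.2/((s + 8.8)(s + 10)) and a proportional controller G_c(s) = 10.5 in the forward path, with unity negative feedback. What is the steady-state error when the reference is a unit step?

0.617

The loop is type 0. Static position error constant K_pos = G_c(0)·G_p(0) = 10.5·0.05909 = 0.6205.
Steady-state error to a unit step: e_ss = 1/(1+K_pos) = 1/1.62 = 0.617.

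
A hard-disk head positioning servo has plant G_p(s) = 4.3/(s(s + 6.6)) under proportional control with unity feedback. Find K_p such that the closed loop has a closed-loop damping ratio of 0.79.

Closed-loop characteristic equation: s² + 6.6s + K_p·4.3 = 0.
So ω_n = √(4.3K_p) and 2ζω_n = 6.6, giving ζ = 6.6/(2√(4.3K_p)).
Setting ζ = 0.79: √(4.3K_p) = 6.6/(2·0.79) = 4.177, so K_p = 17.45/4.3 = 4.06.

K_p = 4.06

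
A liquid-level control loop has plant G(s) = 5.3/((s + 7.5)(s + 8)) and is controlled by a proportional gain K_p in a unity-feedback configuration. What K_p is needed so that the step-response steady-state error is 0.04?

For a type-0 loop with proportional control, e_ss = 1/(1 + K_p·G(0)).
G(0) = 0.08833. Require 1/(1 + K_p·0.08833) = 0.04, so 1 + 0.08833·K_p = 25.
K_p = (25 − 1)/0.08833 = 272.

K_p = 272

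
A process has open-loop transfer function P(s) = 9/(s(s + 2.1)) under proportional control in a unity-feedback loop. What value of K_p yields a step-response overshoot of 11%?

From %OS = 100·exp(−πζ/√(1−ζ²)) = 11%, ζ = −ln(0.11)/√(π²+ln²(0.11)) = 0.5749.
Characteristic equation s² + 2.1s + 9K_p = 0 gives ζ = 2.1/(2√(9K_p)).
Setting ζ = 0.5749: √(9K_p) = 2.1/(2·0.5749) = 1.826, so K_p = 3.336/9 = 0.371.

K_p = 0.371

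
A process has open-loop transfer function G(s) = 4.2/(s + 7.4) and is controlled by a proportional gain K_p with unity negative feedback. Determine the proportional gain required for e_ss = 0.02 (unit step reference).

K_p = 86.3

Steady-state error for a unit step on this type-0 loop is 1/(1 + K_p·G(0)).
G(0) = 0.5676. Require 1/(1 + K_p·0.5676) = 0.02, so 1 + 0.5676·K_p = 50.
K_p = (50 − 1)/0.5676 = 86.3.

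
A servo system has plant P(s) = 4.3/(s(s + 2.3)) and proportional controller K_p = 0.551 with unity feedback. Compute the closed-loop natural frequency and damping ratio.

With unity feedback the closed-loop characteristic equation is s² + 2.3s + 0.551·4.3 = s² + 2.3s + 2.369 = 0.
Matching s² + 2ζω_n s + ω_n²: ω_n = √2.369 = 1.539 rad/s and 2ζω_n = 2.3, so ζ = 2.3/(2·1.539) = 0.747.

ω_n = 1.54 rad/s, ζ = 0.747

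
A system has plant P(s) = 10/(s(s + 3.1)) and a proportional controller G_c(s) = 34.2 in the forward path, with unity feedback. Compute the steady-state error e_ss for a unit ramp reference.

0.00906

The loop has one pole at the origin (type 1). Velocity error constant K_v = lim_{s→0} s·G_c(s)P(s) = 34.2·10/3.1 = 110.3.
Steady-state error to a unit ramp: e_ss = 1/K_v = 0.00906.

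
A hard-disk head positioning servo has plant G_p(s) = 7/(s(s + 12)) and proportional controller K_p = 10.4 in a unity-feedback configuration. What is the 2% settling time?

T_s ≈ 0.667 s

From 1 + K_pG_p(s) = 0: s² + 12s + 72.8 = 0 ⇒ ω_n = 8.532, ζ = 0.7032.
2% settling time T_s ≈ 4/(ζω_n) = 4/6 = 0.667 s.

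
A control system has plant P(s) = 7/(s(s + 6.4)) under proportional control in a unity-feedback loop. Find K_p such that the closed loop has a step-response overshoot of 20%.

K_p = 7.04

From %OS = 100·exp(−πζ/√(1−ζ²)) = 20%, ζ = −ln(0.2)/√(π²+ln²(0.2)) = 0.4559.
Characteristic equation s² + 6.4s + 7K_p = 0 gives ζ = 6.4/(2√(7K_p)).
Setting ζ = 0.4559: √(7K_p) = 6.4/(2·0.4559) = 7.018, so K_p = 49.26/7 = 7.04.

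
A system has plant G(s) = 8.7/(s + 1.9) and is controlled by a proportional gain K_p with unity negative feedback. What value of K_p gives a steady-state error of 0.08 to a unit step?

The loop is type 0, so e_ss(step) = 1/(1 + K_pos) with K_pos = K_p·G(0).
G(0) = 4.579. Require 1/(1 + K_p·4.579) = 0.08, so 1 + 4.579·K_p = 12.5.
K_p = (12.5 − 1)/4.579 = 2.51.

K_p = 2.51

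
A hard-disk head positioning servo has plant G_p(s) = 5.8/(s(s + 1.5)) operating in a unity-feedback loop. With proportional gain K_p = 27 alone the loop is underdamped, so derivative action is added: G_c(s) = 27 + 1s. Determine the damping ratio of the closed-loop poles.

ζ = 0.292

Forward path: (27 + 1s)·5.8/(s(s+1.5)). The closed-loop characteristic equation is s² + (1.5 + 5.8·1)s + 5.8·27 = 0.
That is s² + 7.3s + 156.6 = 0, so ω_n = 12.51 rad/s and ζ = 7.3/(2·12.51) = 0.2917.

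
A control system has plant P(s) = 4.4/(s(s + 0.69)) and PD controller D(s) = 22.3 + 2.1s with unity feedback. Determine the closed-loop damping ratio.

Forward path: (22.3 + 2.1s)·4.4/(s(s+0.69)). The closed-loop characteristic equation is s² + (0.69 + 4.4·2.1)s + 4.4·22.3 = 0.
That is s² + 9.93s + 98.12 = 0, so ω_n = 9.906 rad/s and ζ = 9.93/(2·9.906) = 0.5012.

ζ = 0.501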